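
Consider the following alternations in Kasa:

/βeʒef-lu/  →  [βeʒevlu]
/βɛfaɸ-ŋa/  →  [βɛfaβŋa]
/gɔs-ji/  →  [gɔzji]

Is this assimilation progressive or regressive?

regressive

Comparing underlying and surface forms, /f/ → [v] is the alternation; the neighbouring /l/ is constant.
/f/ is voiceless while /l/ is voiced; the output [v] is voiced, matching the trigger — so the feature that spreads is voicing.
Checking the remaining alternations: /ɸ/ → [β] before /ŋ/ (voiceless → voiced, matching voiced); /s/ → [z] before /j/ (voiceless → voiced, matching voiced) — only voicing changes, and always toward the following segment.
The trigger is the following segment, so the direction is regressive (anticipatory).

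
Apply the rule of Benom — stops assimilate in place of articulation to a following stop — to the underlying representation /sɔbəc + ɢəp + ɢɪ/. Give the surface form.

/c/ is a voiceless palatal stop. The following trigger /ɢ/ is uvular, so /c/ must become uvular as well.
Changing only its place to uvular gives [q] — the voiceless uvular stop.
At the second juncture, /p/ likewise becomes [q] adjacent to /ɢ/.

[sɔbəqɢəqɢɪ]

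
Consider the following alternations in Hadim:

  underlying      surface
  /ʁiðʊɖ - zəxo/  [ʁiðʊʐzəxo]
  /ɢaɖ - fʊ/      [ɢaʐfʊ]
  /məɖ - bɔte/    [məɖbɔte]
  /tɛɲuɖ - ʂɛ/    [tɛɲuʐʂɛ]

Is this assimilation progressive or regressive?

regressive

Underlying /ɖ/ is realised as [ʐ] next to /z/; /z/ itself does not change.
The change stop → fricative matches the manner of the following /z/, identifying this as manner assimilation.
The other alternating forms pattern the same way: /ɖ/ → [ʐ] before /f/ (stop → fricative, matching a fricative); /ɖ/ → [ʐ] before /ʂ/ (stop → fricative, matching a fricative) — only manner changes, and always toward the following segment.
Nothing changes in [məɖbɔte]: there the adjacent consonants already agree in manner (/ɖ/ and /b/ are both stops), so this form is consistent with the same rule.
The trigger is the following segment, so the direction is regressive (anticipatory).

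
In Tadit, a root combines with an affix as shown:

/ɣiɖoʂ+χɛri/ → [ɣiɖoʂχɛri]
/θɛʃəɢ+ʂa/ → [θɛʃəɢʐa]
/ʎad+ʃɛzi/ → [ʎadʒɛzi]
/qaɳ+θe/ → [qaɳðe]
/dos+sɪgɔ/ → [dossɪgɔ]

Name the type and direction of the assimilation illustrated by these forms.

The segment that alternates is /ʂ/, which surfaces as [ʐ] when adjacent to /ɢ/.
/ʂ/ is voiceless while /ɢ/ is voiced; the output [ʐ] is voiced, matching the trigger — so the feature that spreads is voicing.
Place and manner are unchanged, so the assimilation is partial, not total.
The same holds elsewhere in the data: /ʃ/ → [ʒ] after /d/ (voiceless → voiced, matching voiced); /θ/ → [ð] after /ɳ/ (voiceless → voiced, matching voiced) — only voicing changes, and always toward the preceding segment.
Nothing changes in [ɣiɖoʂχɛri], [dossɪgɔ]: there the adjacent consonants already agree in voicing (/χ/ and /ʂ/ are both voiceless; /s/ and /s/ are both voiceless), so these forms are consistent with the same rule.
The trigger is the preceding segment, so the direction is progressive (perseverative).

progressive voicing assimilation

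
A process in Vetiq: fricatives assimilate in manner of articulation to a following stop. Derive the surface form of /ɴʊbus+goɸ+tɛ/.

The rule targets /s/ (voiceless alveolar fricative), which sits before the trigger /g/ (stop).
The voiceless alveolar stop is [t], so /s/ → [t].
The same rule applies at the second boundary: /ɸ/ → [p] next to /t/.

[ɴʊbutgoptɛ]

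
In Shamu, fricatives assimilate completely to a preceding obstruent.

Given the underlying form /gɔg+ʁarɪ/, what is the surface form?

/ʁ/ is the segment targeted by the rule; it sits immediately after /g/, so it assimilates completely and surfaces as [g].

[gɔggarɪ]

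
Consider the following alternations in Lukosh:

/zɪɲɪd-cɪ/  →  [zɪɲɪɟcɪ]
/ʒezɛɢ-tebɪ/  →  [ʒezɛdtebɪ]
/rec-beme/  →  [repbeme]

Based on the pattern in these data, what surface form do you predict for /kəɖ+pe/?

[kəbpe]

The data show regressive place assimilation: /d/ → [ɟ] before /c/; /ɢ/ → [d] before /t/; /c/ → [p] before /b/. In each pair only place changes, matching the following consonant, while manner and voice stay constant.
/ɖ/ is a voiced retroflex stop. The following trigger /p/ is bilabial, so /ɖ/ must become bilabial as well.
A voiced bilabial stop is [b], so the surface segment is [b].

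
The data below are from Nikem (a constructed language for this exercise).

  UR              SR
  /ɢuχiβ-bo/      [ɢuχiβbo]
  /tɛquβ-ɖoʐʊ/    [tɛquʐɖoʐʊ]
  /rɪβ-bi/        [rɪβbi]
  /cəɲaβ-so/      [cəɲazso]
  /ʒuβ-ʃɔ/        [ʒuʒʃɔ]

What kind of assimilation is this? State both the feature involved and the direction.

regressive place assimilation

The segment that alternates is /β/, which surfaces as [ʐ] when adjacent to /ɖ/.
The change bilabial → retroflex matches the place of the following /ɖ/, identifying this as place assimilation.
Manner and voice are unchanged, so the assimilation is partial, not total.
Checking the remaining alternations: /β/ → [z] before /s/ (bilabial → alveolar, matching alveolar); /β/ → [ʒ] before /ʃ/ (bilabial → postalveolar, matching postalveolar) — only place changes, and always toward the following segment.
No alternation appears in [ɢuχiβbo], [rɪβbi]: there the adjacent consonants already agree in place (/β/ and /b/ are both bilabial; /β/ and /b/ are both bilabial), so these forms are consistent with the same rule.
Since the segment that changes precedes the conditioning segment, the assimilation is regressive.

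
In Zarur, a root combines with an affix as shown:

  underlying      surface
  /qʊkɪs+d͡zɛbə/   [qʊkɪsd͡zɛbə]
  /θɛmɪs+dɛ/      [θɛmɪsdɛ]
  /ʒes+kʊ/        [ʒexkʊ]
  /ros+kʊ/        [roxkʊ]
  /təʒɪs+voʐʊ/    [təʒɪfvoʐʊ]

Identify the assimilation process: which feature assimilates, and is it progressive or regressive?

Comparing underlying and surface forms, /s/ → [x] is the alternation; the neighbouring /k/ is constant.
The change alveolar → velar matches the place of the following /k/, identifying this as place assimilation.
Manner and voice are unchanged, so the assimilation is partial, not total.
The other alternating form patterns the same way: /s/ → [f] before /v/ (alveolar → labiodental, matching labiodental) — only place changes, and always toward the following segment.
Nothing changes in [qʊkɪsd͡zɛbə], [θɛmɪsdɛ]: there the adjacent consonants already agree in place (/s/ and /d͡z/ are both alveolar; /s/ and /d/ are both alveolar), so these forms are consistent with the same rule.
The trigger is the following segment, so the direction is regressive (anticipatory).

regressive place assimilation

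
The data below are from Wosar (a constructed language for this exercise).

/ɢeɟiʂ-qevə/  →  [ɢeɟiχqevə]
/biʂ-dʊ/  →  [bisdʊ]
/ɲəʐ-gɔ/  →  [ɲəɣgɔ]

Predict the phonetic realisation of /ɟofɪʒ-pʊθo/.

[ɟofɪβpʊθo]

The data show regressive place assimilation: /ʂ/ → [χ] before /q/; /ʂ/ → [s] before /d/; /ʐ/ → [ɣ] before /g/. In each pair only place changes, matching the following consonant, while manner and voice stay constant.
/ʒ/ is a voiced postalveolar fricative. The following trigger /p/ is bilabial, so /ʒ/ must become bilabial as well.
Changing only its place to bilabial gives [β] — the voiced bilabial fricative.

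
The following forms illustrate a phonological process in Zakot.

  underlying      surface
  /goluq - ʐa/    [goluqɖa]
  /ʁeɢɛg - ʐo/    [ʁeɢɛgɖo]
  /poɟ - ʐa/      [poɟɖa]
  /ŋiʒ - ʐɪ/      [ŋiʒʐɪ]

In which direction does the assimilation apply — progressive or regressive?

The segment that alternates is /ʐ/, which surfaces as [ɖ] when adjacent to /q/.
The change fricative → stop matches the manner of the preceding /q/, identifying this as manner assimilation.
The other alternating forms pattern the same way: /ʐ/ → [ɖ] after /g/ (fricative → stop, matching a stop); /ʐ/ → [ɖ] after /ɟ/ (fricative → stop, matching a stop) — only manner changes, and always toward the preceding segment.
Nothing changes in [ŋiʒʐɪ]: there the adjacent consonants already agree in manner (/ʐ/ and /ʒ/ are both fricatives), so this form is consistent with the same rule.
Since the segment that changes follows the conditioning segment, the assimilation is progressive.

progressive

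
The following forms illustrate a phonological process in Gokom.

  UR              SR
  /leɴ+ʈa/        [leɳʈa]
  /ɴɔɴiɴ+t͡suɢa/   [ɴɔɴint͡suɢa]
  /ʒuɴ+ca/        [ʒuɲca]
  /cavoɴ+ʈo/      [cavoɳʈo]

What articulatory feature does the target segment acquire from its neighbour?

place

The segment that alternates is /ɴ/, which surfaces as [ɳ] when adjacent to /ʈ/.
/ɴ/ is uvular while /ʈ/ is retroflex; the output [ɳ] is retroflex, matching the trigger — so the feature that spreads is place.
Checking the remaining alternations: /ɴ/ → [n] before /t͡s/ (uvular → alveolar, matching alveolar); /ɴ/ → [ɲ] before /c/ (uvular → palatal, matching palatal) — only place changes, and always toward the following segment.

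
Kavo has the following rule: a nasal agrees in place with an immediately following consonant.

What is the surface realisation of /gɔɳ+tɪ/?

The rule targets /ɳ/ (voiced retroflex nasal), which sits before the trigger /t/ (alveolar).
A voiced alveolar nasal is [n], so the surface segment is [n].

[gɔntɪ]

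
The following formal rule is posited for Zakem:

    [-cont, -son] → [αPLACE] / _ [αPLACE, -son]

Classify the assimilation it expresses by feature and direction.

regressive place assimilation

The shared variable α links the value of the place features (abbreviated [PLACE]) on the target to the same value on the neighbouring segment, so place is the feature that assimilates.
The conditioning segment sits to the right of the focus bar, meaning the trigger follows the segment that changes — regressive assimilation.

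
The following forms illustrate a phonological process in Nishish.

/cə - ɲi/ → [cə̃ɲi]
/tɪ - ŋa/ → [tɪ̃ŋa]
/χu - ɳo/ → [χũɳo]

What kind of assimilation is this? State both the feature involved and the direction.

The vowel /ə/ surfaces as nasalised [ə̃] next to the following nasal /ɲ/ — it has acquired the [+nasal] feature of its neighbour.
The other forms show the same pattern: /ɪ/ → [ɪ̃] before /ŋ/; /u/ → [ũ] before /ɳ/ — each time a vowel is nasalised next to a following nasal.
Because the conditioning nasal is to the right of the vowel that changes, the process is regressive (anticipatory).

regressive nasality assimilation (vowel nasalisation)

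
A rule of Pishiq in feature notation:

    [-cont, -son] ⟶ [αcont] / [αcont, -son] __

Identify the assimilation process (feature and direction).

progressive manner assimilation

The shared variable α links the value of [cont] on the target to that of the neighbouring obstruent. [cont] distinguishes stops from fricatives — a manner-of-articulation feature — so this is manner assimilation.
The conditioning segment sits to the left of the focus bar, meaning the trigger precedes the segment that changes — progressive assimilation.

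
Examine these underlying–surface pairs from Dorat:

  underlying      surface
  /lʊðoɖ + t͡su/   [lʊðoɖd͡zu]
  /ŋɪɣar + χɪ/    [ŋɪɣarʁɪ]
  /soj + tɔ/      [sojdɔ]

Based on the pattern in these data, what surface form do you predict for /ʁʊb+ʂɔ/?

[ʁʊbʐɔ]

The data show progressive voicing assimilation: /t͡s/ → [d͡z] after /ɖ/; /χ/ → [ʁ] after /r/; /t/ → [d] after /j/. In each pair only voicing changes, matching the preceding consonant, while place and manner stay constant.
/ʂ/ is a voiceless retroflex fricative. The preceding trigger /b/ is voiced, so /ʂ/ must become voiced as well.
A voiced retroflex fricative is [ʐ], so the surface segment is [ʐ].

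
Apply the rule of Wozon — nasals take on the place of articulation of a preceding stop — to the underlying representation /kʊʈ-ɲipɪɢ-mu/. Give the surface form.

[kʊʈɳipɪɢɴu]

/ɲ/ is a voiced palatal nasal. The preceding trigger /ʈ/ is retroflex, so /ɲ/ must become retroflex as well.
Changing only its place to retroflex gives [ɳ] — the voiced retroflex nasal.
At the second juncture, /m/ likewise becomes [ɴ] adjacent to /ɢ/.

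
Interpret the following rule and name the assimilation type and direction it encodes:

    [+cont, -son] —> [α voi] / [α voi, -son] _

progressive voicing assimilation

The rule copies [voi] from the environment onto the target, so the assimilating feature is voicing.
Since the environment is written before the underscore, the trigger precedes the target; the direction is progressive.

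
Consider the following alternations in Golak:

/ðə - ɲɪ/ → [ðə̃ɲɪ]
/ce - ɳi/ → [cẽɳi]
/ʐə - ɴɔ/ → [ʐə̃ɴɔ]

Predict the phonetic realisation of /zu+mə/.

The data show regressive nasality assimilation (vowel nasalisation): /ə/ → [ə̃] before /ɲ/; /e/ → [ẽ] before /ɳ/; /ə/ → [ə̃] before /ɴ/ — a vowel is nasalised by an immediately following nasal consonant.
/u/ sits next to the nasal /m/ and is therefore nasalised to [ũ].

[zũmə]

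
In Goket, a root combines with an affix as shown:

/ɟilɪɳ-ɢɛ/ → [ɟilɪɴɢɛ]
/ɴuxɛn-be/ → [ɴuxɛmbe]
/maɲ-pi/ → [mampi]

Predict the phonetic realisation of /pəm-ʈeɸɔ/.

The data show regressive place assimilation: /ɳ/ → [ɴ] before /ɢ/; /n/ → [m] before /b/; /ɲ/ → [m] before /p/. In each pair only place changes, matching the following consonant, while manner and voice stay constant.
/m/ is a voiced bilabial nasal. The following trigger /ʈ/ is retroflex, so /m/ must become retroflex as well.
Changing only its place to retroflex gives [ɳ] — the voiced retroflex nasal.

[pəɳʈeɸɔ]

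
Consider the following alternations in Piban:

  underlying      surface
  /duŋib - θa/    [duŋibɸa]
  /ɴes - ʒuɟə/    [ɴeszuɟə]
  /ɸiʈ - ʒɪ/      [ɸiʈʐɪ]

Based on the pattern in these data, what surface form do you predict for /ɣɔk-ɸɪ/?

[ɣɔkxɪ]

The data show progressive place assimilation: /θ/ → [ɸ] after /b/; /ʒ/ → [z] after /s/; /ʒ/ → [ʐ] after /ʈ/. In each pair only place changes, matching the preceding consonant, while manner and voice stay constant.
The rule targets /ɸ/ (voiceless bilabial fricative), which sits after the trigger /k/ (velar).
A voiceless velar fricative is [x], so the surface segment is [x].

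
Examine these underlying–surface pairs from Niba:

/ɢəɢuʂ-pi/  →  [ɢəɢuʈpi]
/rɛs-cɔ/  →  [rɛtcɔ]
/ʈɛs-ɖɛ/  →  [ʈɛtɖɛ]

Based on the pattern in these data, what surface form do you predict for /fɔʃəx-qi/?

The data show regressive manner assimilation: /ʂ/ → [ʈ] before /p/; /s/ → [t] before /c/; /s/ → [t] before /ɖ/. In each pair only manner changes, matching the following consonant, while place and voice stay constant.
The rule targets /x/ (voiceless velar fricative), which sits before the trigger /q/ (stop).
A voiceless velar stop is [k], so the surface segment is [k].

[fɔʃəkqi]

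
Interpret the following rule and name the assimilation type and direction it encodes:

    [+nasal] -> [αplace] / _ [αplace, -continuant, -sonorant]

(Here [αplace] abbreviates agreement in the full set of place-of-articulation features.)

regressive place assimilation

The shared variable α links the value of the place features (abbreviated [place]) on the target to the same value on the neighbouring segment, so place is the feature that assimilates.
Since the environment is written after the underscore, the trigger follows the target; the direction is regressive.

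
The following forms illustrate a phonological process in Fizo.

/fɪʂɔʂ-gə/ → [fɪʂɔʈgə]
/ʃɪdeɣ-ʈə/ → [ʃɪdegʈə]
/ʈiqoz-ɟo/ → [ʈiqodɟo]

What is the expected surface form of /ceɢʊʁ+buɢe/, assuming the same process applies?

[ceɢʊɢbuɢe]

The data show regressive manner assimilation: /ʂ/ → [ʈ] before /g/; /ɣ/ → [g] before /ʈ/; /z/ → [d] before /ɟ/. In each pair only manner changes, matching the following consonant, while place and voice stay constant.
/ʁ/ is a voiced uvular fricative. The following trigger /b/ is a stop, so /ʁ/ must become a stop as well.
A voiced uvular stop is [ɢ], so the surface segment is [ɢ].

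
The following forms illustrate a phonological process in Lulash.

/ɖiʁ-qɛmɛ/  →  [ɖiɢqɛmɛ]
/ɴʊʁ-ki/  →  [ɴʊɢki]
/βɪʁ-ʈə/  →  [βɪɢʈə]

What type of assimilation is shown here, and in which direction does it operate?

regressive manner assimilation

The segment that alternates is /ʁ/, which surfaces as [ɢ] when adjacent to /q/.
/ʁ/ is a fricative while /q/ is a stop; the output [ɢ] is a stop, matching the trigger — so the feature that spreads is manner.
Place and voice are unchanged, so the assimilation is partial, not total.
The other alternating forms pattern the same way: /ʁ/ → [ɢ] before /k/ (fricative → stop, matching a stop); /ʁ/ → [ɢ] before /ʈ/ (fricative → stop, matching a stop) — only manner changes, and always toward the following segment.
The trigger is the following segment, so the direction is regressive (anticipatory).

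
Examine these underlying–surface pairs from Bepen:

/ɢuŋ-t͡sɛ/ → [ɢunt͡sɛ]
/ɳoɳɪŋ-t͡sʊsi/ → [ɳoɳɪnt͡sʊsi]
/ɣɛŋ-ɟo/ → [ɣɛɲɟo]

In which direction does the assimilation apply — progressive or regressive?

regressive

Comparing underlying and surface forms, /ŋ/ → [n] is the alternation; the neighbouring /t͡s/ is constant.
The change velar → alveolar matches the place of the following /t͡s/, identifying this as place assimilation.
The same holds elsewhere in the data: /ŋ/ → [ɲ] before /ɟ/ (velar → palatal, matching palatal) — only place changes, and always toward the following segment.
The trigger is the following segment, so the direction is regressive (anticipatory).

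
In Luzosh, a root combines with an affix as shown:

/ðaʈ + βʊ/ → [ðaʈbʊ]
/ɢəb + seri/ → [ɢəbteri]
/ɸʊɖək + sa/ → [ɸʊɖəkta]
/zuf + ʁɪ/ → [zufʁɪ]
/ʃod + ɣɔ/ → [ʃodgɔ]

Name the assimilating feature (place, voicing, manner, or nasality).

Comparing underlying and surface forms, /β/ → [b] is the alternation; the neighbouring /ʈ/ is constant.
The change fricative → stop matches the manner of the preceding /ʈ/, identifying this as manner assimilation.
Checking the remaining alternations: /s/ → [t] after /b/ (fricative → stop, matching a stop); /s/ → [t] after /k/ (fricative → stop, matching a stop); /ɣ/ → [g] after /d/ (fricative → stop, matching a stop) — only manner changes, and always toward the preceding segment.
Nothing changes in [zufʁɪ]: there the adjacent consonants already agree in manner (/ʁ/ and /f/ are both fricatives), so this form is consistent with the same rule.

manner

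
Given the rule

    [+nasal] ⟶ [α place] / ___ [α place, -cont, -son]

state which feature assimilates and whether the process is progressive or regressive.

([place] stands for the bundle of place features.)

The rule copies the place features (abbreviated [place]) from the environment onto the target, so the assimilating feature is place.
Since the environment is written after the underscore, the trigger follows the target; the direction is regressive.

regressive place assimilation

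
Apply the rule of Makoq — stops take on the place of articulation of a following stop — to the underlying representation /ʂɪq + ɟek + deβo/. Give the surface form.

[ʂɪcɟetdeβo]

The rule targets /q/ (voiceless uvular stop), which sits before the trigger /ɟ/ (palatal).
The voiceless palatal stop is [c], so /q/ → [c].
The same rule applies at the second boundary: /k/ → [t] next to /d/.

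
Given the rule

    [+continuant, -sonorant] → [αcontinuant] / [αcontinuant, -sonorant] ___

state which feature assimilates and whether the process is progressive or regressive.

The shared variable α links the value of [continuant] on the target to that of the neighbouring obstruent. [continuant] distinguishes stops from fricatives — a manner-of-articulation feature — so this is manner assimilation.
The conditioning segment sits to the left of the focus bar, meaning the trigger precedes the segment that changes — progressive assimilation.

progressive manner assimilation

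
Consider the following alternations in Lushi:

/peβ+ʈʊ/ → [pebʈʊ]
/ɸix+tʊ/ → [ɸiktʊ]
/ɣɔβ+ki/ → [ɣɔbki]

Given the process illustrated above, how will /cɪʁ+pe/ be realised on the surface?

The data show regressive manner assimilation: /β/ → [b] before /ʈ/; /x/ → [k] before /t/; /β/ → [b] before /k/. In each pair only manner changes, matching the following consonant, while place and voice stay constant.
The rule targets /ʁ/ (voiced uvular fricative), which sits before the trigger /p/ (stop).
A voiced uvular stop is [ɢ], so the surface segment is [ɢ].

[cɪɢpe]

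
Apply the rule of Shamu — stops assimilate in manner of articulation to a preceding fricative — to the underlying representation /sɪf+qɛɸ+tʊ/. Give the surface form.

[sɪfχɛɸsʊ]

The rule targets /q/ (voiceless uvular stop), which sits after the trigger /f/ (fricative).
The voiceless uvular fricative is [χ], so /q/ → [χ].
At the second juncture, /t/ likewise becomes [s] adjacent to /ɸ/.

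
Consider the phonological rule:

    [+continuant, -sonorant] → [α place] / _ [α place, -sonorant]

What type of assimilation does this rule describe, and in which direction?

regressive place assimilation

The rule copies the place features (abbreviated [place]) from the environment onto the target, so the assimilating feature is place.
Since the environment is written after the underscore, the trigger follows the target; the direction is regressive.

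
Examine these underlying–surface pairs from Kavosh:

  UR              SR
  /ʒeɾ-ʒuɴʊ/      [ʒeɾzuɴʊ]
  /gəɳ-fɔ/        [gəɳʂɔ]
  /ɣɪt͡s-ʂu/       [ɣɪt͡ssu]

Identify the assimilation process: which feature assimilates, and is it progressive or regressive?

The segment that alternates is /ʒ/, which surfaces as [z] when adjacent to /ɾ/.
/ʒ/ is postalveolar while /ɾ/ is alveolar; the output [z] is alveolar, matching the trigger — so the feature that spreads is place.
Manner and voice are unchanged, so the assimilation is partial, not total.
The other alternating forms pattern the same way: /f/ → [ʂ] after /ɳ/ (labiodental → retroflex, matching retroflex); /ʂ/ → [s] after /t͡s/ (retroflex → alveolar, matching alveolar) — only place changes, and always toward the preceding segment.
The trigger is the preceding segment, so the direction is progressive (perseverative).

progressive place assimilation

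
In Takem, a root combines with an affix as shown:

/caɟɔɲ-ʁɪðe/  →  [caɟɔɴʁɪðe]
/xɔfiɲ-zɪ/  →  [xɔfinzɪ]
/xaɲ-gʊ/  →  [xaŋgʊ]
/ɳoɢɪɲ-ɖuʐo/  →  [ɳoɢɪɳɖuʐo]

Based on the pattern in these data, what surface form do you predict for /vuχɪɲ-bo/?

The data show regressive place assimilation: /ɲ/ → [ɴ] before /ʁ/; /ɲ/ → [n] before /z/; /ɲ/ → [ŋ] before /g/; /ɲ/ → [ɳ] before /ɖ/. In each pair only place changes, matching the following consonant, while manner and voice stay constant.
The rule targets /ɲ/ (voiced palatal nasal), which sits before the trigger /b/ (bilabial).
The voiced bilabial nasal is [m], so /ɲ/ → [m].

[vuχɪmbo]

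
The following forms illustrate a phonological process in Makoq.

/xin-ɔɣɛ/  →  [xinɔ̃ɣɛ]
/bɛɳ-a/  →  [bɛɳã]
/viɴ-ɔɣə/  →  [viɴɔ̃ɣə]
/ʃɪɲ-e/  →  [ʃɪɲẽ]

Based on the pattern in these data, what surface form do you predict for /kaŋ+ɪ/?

The data show progressive nasality assimilation (vowel nasalisation): /ɔ/ → [ɔ̃] after /n/; /a/ → [ã] after /ɳ/; /ɔ/ → [ɔ̃] after /ɴ/; /e/ → [ẽ] after /ɲ/ — a vowel is nasalised by an immediately preceding nasal consonant.
The vowel /ɪ/ is adjacent to the preceding nasal /ŋ/, so it acquires [+nasal] and surfaces as [ɪ̃].

[kaŋɪ̃]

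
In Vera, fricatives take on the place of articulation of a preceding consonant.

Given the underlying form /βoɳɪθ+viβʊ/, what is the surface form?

The rule targets /v/ (voiced labiodental fricative), which sits after the trigger /θ/ (dental).
The voiced dental fricative is [ð], so /v/ → [ð].

[βoɳɪθðiβʊ]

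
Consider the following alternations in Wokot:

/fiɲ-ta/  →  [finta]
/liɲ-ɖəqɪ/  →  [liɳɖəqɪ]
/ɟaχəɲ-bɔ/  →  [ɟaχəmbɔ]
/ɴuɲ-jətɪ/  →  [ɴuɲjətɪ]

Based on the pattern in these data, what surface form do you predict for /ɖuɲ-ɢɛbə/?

The data show regressive place assimilation: /ɲ/ → [n] before /t/; /ɲ/ → [ɳ] before /ɖ/; /ɲ/ → [m] before /b/. In each pair only place changes, matching the following consonant, while manner and voice stay constant.
No alternation appears in [ɴuɲjətɪ]: there the adjacent consonants already agree in place (/ɲ/ and /j/ are both palatal), so this form is consistent with the same rule.
/ɲ/ is a voiced palatal nasal. The following trigger /ɢ/ is uvular, so /ɲ/ must become uvular as well.
The voiced uvular nasal is [ɴ], so /ɲ/ → [ɴ].

[ɖuɴɢɛbə]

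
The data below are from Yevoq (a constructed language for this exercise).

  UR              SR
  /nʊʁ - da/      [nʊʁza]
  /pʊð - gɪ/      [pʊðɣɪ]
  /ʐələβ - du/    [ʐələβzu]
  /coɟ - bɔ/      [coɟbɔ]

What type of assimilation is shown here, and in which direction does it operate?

Comparing underlying and surface forms, /d/ → [z] is the alternation; the neighbouring /ʁ/ is constant.
/d/ is a stop while /ʁ/ is a fricative; the output [z] is a fricative, matching the trigger — so the feature that spreads is manner.
Place and voice are unchanged, so the assimilation is partial, not total.
Checking the remaining alternations: /g/ → [ɣ] after /ð/ (stop → fricative, matching a fricative); /d/ → [z] after /β/ (stop → fricative, matching a fricative) — only manner changes, and always toward the preceding segment.
No alternation appears in [coɟbɔ]: there the adjacent consonants already agree in manner (/b/ and /ɟ/ are both stops), so this form is consistent with the same rule.
Since the segment that changes follows the conditioning segment, the assimilation is progressive.

progressive manner assimilation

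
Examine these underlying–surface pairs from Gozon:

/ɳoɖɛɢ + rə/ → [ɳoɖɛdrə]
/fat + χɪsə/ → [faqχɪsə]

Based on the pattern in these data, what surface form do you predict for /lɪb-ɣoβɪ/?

The data show regressive place assimilation: /ɢ/ → [d] before /r/; /t/ → [q] before /χ/. In each pair only place changes, matching the following consonant, while manner and voice stay constant.
/b/ is a voiced bilabial stop. The following trigger /ɣ/ is velar, so /b/ must become velar as well.
Changing only its place to velar gives [g] — the voiced velar stop.

[lɪgɣoβɪ]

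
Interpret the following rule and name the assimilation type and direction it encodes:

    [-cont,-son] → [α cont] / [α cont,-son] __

The shared variable α links the value of [cont] on the target to that of the neighbouring obstruent. [cont] distinguishes stops from fricatives — a manner-of-articulation feature — so this is manner assimilation.
The conditioning segment sits to the left of the focus bar, meaning the trigger precedes the segment that changes — progressive assimilation.

progressive manner assimilation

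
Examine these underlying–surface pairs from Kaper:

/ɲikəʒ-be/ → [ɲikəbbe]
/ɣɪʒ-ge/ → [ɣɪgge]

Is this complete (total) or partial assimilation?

Underlying /ʒ/ is realised as [b] next to /b/; /b/ itself does not change.
The output [b] is identical to the trigger /b/ — every feature (place, manner, voicing) has been copied — so this is total assimilation.
The other form behaves the same way: /ʒ/ → [g] before /g/ — in each case the output is a copy of the following consonant.

total assimilation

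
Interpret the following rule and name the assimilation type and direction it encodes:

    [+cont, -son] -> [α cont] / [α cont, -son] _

The rule copies [cont] (continuancy) from the environment onto the target fricatives; since [±cont] encodes the stop/fricative manner contrast, the assimilating dimension is manner.
The conditioning segment sits to the left of the focus bar, meaning the trigger precedes the segment that changes — progressive assimilation.

progressive manner assimilation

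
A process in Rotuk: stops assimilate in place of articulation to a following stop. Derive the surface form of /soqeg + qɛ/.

/g/ is a voiced velar stop. The following trigger /q/ is uvular, so /g/ must become uvular as well.
Changing only its place to uvular gives [ɢ] — the voiced uvular stop.

[soqeɢqɛ]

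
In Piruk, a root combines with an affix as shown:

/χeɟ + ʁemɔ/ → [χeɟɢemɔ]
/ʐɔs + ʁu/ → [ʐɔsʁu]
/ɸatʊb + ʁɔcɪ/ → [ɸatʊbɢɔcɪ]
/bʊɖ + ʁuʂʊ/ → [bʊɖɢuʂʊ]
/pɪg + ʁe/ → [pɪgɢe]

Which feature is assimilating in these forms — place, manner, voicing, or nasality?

The segment that alternates is /ʁ/, which surfaces as [ɢ] when adjacent to /ɟ/.
/ʁ/ is a fricative while /ɟ/ is a stop; the output [ɢ] is a stop, matching the trigger — so the feature that spreads is manner.
The other alternating forms pattern the same way: /ʁ/ → [ɢ] after /b/ (fricative → stop, matching a stop); /ʁ/ → [ɢ] after /ɖ/ (fricative → stop, matching a stop); /ʁ/ → [ɢ] after /g/ (fricative → stop, matching a stop) — only manner changes, and always toward the preceding segment.
Nothing changes in [ʐɔsʁu]: there the adjacent consonants already agree in manner (/ʁ/ and /s/ are both fricatives), so this form is consistent with the same rule.

manner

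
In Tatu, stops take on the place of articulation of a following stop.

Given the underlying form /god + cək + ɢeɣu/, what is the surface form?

[goɟcəqɢeɣu]

/d/ is a voiced alveolar stop. The following trigger /c/ is palatal, so /d/ must become palatal as well.
Changing only its place to palatal gives [ɟ] — the voiced palatal stop.
At the second juncture, /k/ likewise becomes [q] adjacent to /ɢ/.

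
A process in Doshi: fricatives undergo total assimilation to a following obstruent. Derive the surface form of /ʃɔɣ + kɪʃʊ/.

/ɣ/ is the segment targeted by the rule; it sits immediately before /k/, so it assimilates completely and surfaces as [k].

[ʃɔkkɪʃʊ]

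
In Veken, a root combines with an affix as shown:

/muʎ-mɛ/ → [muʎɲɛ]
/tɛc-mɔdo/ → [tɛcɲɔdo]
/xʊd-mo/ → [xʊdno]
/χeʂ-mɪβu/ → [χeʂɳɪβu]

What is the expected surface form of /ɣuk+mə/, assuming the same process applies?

The data show progressive place assimilation: /m/ → [ɲ] after /ʎ/; /m/ → [ɲ] after /c/; /m/ → [n] after /d/; /m/ → [ɳ] after /ʂ/. In each pair only place changes, matching the preceding consonant, while manner and voice stay constant.
The rule targets /m/ (voiced bilabial nasal), which sits after the trigger /k/ (velar).
A voiced velar nasal is [ŋ], so the surface segment is [ŋ].

[ɣukŋə]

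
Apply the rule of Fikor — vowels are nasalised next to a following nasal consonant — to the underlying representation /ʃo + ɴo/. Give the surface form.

[ʃõɴo]

The vowel /o/ is adjacent to the following nasal /ɴ/, so it acquires [+nasal] and surfaces as [õ].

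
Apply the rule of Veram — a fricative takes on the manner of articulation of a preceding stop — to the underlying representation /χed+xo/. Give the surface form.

/x/ is a voiceless velar fricative. The preceding trigger /d/ is a stop, so /x/ must become a stop as well.
Changing only its manner to stop gives [k] — the voiceless velar stop.

[χedko]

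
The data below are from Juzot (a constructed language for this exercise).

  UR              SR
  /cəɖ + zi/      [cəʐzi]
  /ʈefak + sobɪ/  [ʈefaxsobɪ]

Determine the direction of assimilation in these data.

regressive

Comparing underlying and surface forms, /ɖ/ → [ʐ] is the alternation; the neighbouring /z/ is constant.
/ɖ/ is a stop while /z/ is a fricative; the output [ʐ] is a fricative, matching the trigger — so the feature that spreads is manner.
The other alternating form patterns the same way: /k/ → [x] before /s/ (stop → fricative, matching a fricative) — only manner changes, and always toward the following segment.
The trigger is the following segment, so the direction is regressive (anticipatory).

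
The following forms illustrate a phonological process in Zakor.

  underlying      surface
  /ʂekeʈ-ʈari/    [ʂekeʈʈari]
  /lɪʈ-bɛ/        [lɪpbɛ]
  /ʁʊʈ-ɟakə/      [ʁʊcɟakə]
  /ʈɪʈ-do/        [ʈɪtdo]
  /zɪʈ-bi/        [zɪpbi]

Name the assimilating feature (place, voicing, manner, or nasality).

The segment that alternates is /ʈ/, which surfaces as [p] when adjacent to /b/.
The change retroflex → bilabial matches the place of the following /b/, identifying this as place assimilation.
Checking the remaining alternations: /ʈ/ → [c] before /ɟ/ (retroflex → palatal, matching palatal); /ʈ/ → [t] before /d/ (retroflex → alveolar, matching alveolar) — only place changes, and always toward the following segment.
No alternation appears in [ʂekeʈʈari]: there the adjacent consonants already agree in place (/ʈ/ and /ʈ/ are both retroflex), so this form is consistent with the same rule.

place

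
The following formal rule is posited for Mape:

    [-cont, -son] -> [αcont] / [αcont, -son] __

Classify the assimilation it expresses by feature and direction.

The rule copies [cont] (continuancy) from the environment onto the target stops; since [±cont] encodes the stop/fricative manner contrast, the assimilating dimension is manner.
The conditioning segment sits to the left of the focus bar, meaning the trigger precedes the segment that changes — progressive assimilation.

progressive manner assimilation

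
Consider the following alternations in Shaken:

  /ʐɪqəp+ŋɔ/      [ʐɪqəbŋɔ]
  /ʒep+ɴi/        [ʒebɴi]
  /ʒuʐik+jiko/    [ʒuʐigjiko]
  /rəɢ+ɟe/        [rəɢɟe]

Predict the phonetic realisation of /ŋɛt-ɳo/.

The data show regressive voicing assimilation: /p/ → [b] before /ŋ/; /p/ → [b] before /ɴ/; /k/ → [g] before /j/. In each pair only voicing changes, matching the following consonant, while place and manner stay constant.
No alternation appears in [rəɢɟe]: there the adjacent consonants already agree in voicing (/ɢ/ and /ɟ/ are both voiced), so this form is consistent with the same rule.
/t/ is a voiceless alveolar stop. The following trigger /ɳ/ is voiced, so /t/ must become voiced as well.
Changing only its voicing to voiced gives [d] — the voiced alveolar stop.

[ŋɛdɳo]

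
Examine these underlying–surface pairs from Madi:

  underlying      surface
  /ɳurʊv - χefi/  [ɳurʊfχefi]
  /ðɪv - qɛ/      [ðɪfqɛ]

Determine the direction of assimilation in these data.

regressive

Underlying /v/ is realised as [f] next to /χ/; /χ/ itself does not change.
/v/ is voiced while /χ/ is voiceless; the output [f] is voiceless, matching the trigger — so the feature that spreads is voicing.
The same holds elsewhere in the data: /v/ → [f] before /q/ (voiced → voiceless, matching voiceless) — only voicing changes, and always toward the following segment.
Since the segment that changes precedes the conditioning segment, the assimilation is regressive.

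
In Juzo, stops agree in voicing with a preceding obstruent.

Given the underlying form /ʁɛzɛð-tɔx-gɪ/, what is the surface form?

/t/ is a voiceless alveolar stop. The preceding trigger /ð/ is voiced, so /t/ must become voiced as well.
Changing only its voicing to voiced gives [d] — the voiced alveolar stop.
At the second juncture, /g/ likewise becomes [k] adjacent to /x/.

[ʁɛzɛðdɔxkɪ]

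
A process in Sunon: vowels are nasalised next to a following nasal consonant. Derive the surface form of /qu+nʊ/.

/u/ sits next to the nasal /n/ and is therefore nasalised to [ũ].

[qũnʊ]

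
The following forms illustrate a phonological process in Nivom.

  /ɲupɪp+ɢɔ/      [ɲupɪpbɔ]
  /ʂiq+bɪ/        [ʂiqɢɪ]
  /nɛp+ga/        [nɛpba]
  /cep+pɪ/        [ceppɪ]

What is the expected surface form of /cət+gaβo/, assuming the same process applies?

[cətdaβo]

The data show progressive place assimilation: /ɢ/ → [b] after /p/; /b/ → [ɢ] after /q/; /g/ → [b] after /p/. In each pair only place changes, matching the preceding consonant, while manner and voice stay constant.
No alternation appears in [ceppɪ]: there the adjacent consonants already agree in place (/p/ and /p/ are both bilabial), so this form is consistent with the same rule.
The rule targets /g/ (voiced velar stop), which sits after the trigger /t/ (alveolar).
The voiced alveolar stop is [d], so /g/ → [d].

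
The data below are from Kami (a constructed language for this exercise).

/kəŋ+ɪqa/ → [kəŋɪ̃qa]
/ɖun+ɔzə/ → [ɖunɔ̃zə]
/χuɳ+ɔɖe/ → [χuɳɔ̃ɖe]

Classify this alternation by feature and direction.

progressive nasality assimilation (vowel nasalisation)

The vowel /ɪ/ surfaces as nasalised [ɪ̃] next to the preceding nasal /ŋ/ — it has acquired the [+nasal] feature of its neighbour.
Likewise in the remaining data: /ɔ/ → [ɔ̃] after /n/; /ɔ/ → [ɔ̃] after /ɳ/ — each time a vowel is nasalised next to a preceding nasal.
Because the conditioning nasal is to the left of the vowel that changes, the process is progressive (perseverative).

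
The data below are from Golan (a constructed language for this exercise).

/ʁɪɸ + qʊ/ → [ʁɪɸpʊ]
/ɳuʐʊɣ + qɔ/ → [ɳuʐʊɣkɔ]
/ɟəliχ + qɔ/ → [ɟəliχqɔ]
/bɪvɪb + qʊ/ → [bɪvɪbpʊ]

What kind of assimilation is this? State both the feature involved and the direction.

progressive place assimilation

Comparing underlying and surface forms, /q/ → [p] is the alternation; the neighbouring /ɸ/ is constant.
The change uvular → bilabial matches the place of the preceding /ɸ/, identifying this as place assimilation.
Manner and voice are unchanged, so the assimilation is partial, not total.
Checking the remaining alternations: /q/ → [k] after /ɣ/ (uvular → velar, matching velar); /q/ → [p] after /b/ (uvular → bilabial, matching bilabial) — only place changes, and always toward the preceding segment.
Nothing changes in [ɟəliχqɔ]: there the adjacent consonants already agree in place (/q/ and /χ/ are both uvular), so this form is consistent with the same rule.
Since the segment that changes follows the conditioning segment, the assimilation is progressive.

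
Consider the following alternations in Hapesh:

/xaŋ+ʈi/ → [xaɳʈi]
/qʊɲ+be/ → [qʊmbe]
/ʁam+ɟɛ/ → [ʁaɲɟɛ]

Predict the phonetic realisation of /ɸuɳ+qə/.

The data show regressive place assimilation: /ŋ/ → [ɳ] before /ʈ/; /ɲ/ → [m] before /b/; /m/ → [ɲ] before /ɟ/. In each pair only place changes, matching the following consonant, while manner and voice stay constant.
/ɳ/ is a voiced retroflex nasal. The following trigger /q/ is uvular, so /ɳ/ must become uvular as well.
A voiced uvular nasal is [ɴ], so the surface segment is [ɴ].

[ɸuɴqə]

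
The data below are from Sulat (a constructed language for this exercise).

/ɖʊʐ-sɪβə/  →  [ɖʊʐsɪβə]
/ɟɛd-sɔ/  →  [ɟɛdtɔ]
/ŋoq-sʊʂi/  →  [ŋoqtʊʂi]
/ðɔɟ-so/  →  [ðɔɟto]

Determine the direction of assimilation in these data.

Underlying /s/ is realised as [t] next to /d/; /d/ itself does not change.
The change fricative → stop matches the manner of the preceding /d/, identifying this as manner assimilation.
Checking the remaining alternations: /s/ → [t] after /q/ (fricative → stop, matching a stop); /s/ → [t] after /ɟ/ (fricative → stop, matching a stop) — only manner changes, and always toward the preceding segment.
Nothing changes in [ɖʊʐsɪβə]: there the adjacent consonants already agree in manner (/s/ and /ʐ/ are both fricatives), so this form is consistent with the same rule.
The trigger is the preceding segment, so the direction is progressive (perseverative).

progressive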